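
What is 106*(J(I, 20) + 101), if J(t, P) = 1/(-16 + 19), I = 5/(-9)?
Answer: 32224/3 ≈ 10741.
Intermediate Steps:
I = -5/9 (I = 5*(-⅑) = -5/9 ≈ -0.55556)
J(t, P) = ⅓ (J(t, P) = 1/3 = ⅓)
106*(J(I, 20) + 101) = 106*(⅓ + 101) = 106*(304/3) = 32224/3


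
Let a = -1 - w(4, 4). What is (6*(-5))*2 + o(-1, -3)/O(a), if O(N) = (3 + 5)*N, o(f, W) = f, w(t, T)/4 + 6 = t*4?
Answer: -19679/328 ≈ -59.997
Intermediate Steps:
w(t, T) = -24 + 16*t (w(t, T) = -24 + 4*(t*4) = -24 + 4*(4*t) = -24 + 16*t)
a = -41 (a = -1 - (-24 + 16*4) = -1 - (-24 + 64) = -1 - 1*40 = -1 - 40 = -41)
O(N) = 8*N
(6*(-5))*2 + o(-1, -3)/O(a) = (6*(-5))*2 - 1/(8*(-41)) = -30*2 - 1/(-328) = -60 - 1*(-1/328) = -60 + 1/328 = -19679/328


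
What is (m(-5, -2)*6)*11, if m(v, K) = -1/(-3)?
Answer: 22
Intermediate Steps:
m(v, K) = 1/3 (m(v, K) = -1*(-1/3) = 1/3)
(m(-5, -2)*6)*11 = ((1/3)*6)*11 = 2*11 = 22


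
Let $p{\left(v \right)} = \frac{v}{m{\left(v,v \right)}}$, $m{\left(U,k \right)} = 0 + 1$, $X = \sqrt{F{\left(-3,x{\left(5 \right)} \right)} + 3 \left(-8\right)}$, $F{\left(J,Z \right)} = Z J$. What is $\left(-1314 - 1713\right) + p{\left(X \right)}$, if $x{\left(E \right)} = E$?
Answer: $-3027 + i \sqrt{39} \approx -3027.0 + 6.245 i$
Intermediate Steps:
$F{\left(J,Z \right)} = J Z$
$X = i \sqrt{39}$ ($X = \sqrt{\left(-3\right) 5 + 3 \left(-8\right)} = \sqrt{-15 - 24} = \sqrt{-39} = i \sqrt{39} \approx 6.245 i$)
$m{\left(U,k \right)} = 1$
$p{\left(v \right)} = v$ ($p{\left(v \right)} = \frac{v}{1} = v 1 = v$)
$\left(-1314 - 1713\right) + p{\left(X \right)} = \left(-1314 - 1713\right) + i \sqrt{39} = -3027 + i \sqrt{39}$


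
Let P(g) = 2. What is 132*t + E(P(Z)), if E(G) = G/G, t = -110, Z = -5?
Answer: -14519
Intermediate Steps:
E(G) = 1
132*t + E(P(Z)) = 132*(-110) + 1 = -14520 + 1 = -14519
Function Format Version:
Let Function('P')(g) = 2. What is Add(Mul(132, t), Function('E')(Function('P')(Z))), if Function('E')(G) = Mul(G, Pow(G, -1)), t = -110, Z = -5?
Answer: -14519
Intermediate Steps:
Function('E')(G) = 1
Add(Mul(132, t), Function('E')(Function('P')(Z))) = Add(Mul(132, -110), 1) = Add(-14520, 1) = -14519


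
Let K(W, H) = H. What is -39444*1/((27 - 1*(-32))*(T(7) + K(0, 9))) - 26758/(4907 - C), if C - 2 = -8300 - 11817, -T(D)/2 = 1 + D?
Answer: 487958357/5167043 ≈ 94.437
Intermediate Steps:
T(D) = -2 - 2*D (T(D) = -2*(1 + D) = -2 - 2*D)
C = -20115 (C = 2 + (-8300 - 11817) = 2 - 20117 = -20115)
-39444*1/((27 - 1*(-32))*(T(7) + K(0, 9))) - 26758/(4907 - C) = -39444*1/((27 - 1*(-32))*((-2 - 2*7) + 9)) - 26758/(4907 - 1*(-20115)) = -39444*1/((27 + 32)*((-2 - 14) + 9)) - 26758/(4907 + 20115) = -39444*1/(59*(-16 + 9)) - 26758/25022 = -39444/((-7*59)) - 26758*1/25022 = -39444/(-413) - 13379/12511 = -39444*(-1/413) - 13379/12511 = 39444/413 - 13379/12511 = 487958357/5167043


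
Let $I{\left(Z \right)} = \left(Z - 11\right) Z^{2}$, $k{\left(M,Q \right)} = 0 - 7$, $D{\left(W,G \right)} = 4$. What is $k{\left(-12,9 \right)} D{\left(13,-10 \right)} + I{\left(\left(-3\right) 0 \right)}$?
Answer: $-28$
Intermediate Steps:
$k{\left(M,Q \right)} = -7$ ($k{\left(M,Q \right)} = 0 - 7 = -7$)
$I{\left(Z \right)} = Z^{2} \left(-11 + Z\right)$ ($I{\left(Z \right)} = \left(-11 + Z\right) Z^{2} = Z^{2} \left(-11 + Z\right)$)
$k{\left(-12,9 \right)} D{\left(13,-10 \right)} + I{\left(\left(-3\right) 0 \right)} = \left(-7\right) 4 + \left(\left(-3\right) 0\right)^{2} \left(-11 - 0\right) = -28 + 0^{2} \left(-11 + 0\right) = -28 + 0 \left(-11\right) = -28 + 0 = -28$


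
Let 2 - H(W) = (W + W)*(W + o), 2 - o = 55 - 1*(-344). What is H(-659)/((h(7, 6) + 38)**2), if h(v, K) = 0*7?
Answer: -695903/722 ≈ -963.85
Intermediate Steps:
o = -397 (o = 2 - (55 - 1*(-344)) = 2 - (55 + 344) = 2 - 1*399 = 2 - 399 = -397)
h(v, K) = 0
H(W) = 2 - 2*W*(-397 + W) (H(W) = 2 - (W + W)*(W - 397) = 2 - 2*W*(-397 + W))
H(-659)/((h(7, 6) + 38)**2) = (2 - 2*(-659)**2 + 794*(-659))/((0 + 38)**2) = (2 - 2*434281 - 523246)/(38**2) = (2 - 868562 - 523246)/1444 = -1391806*1/1444 = -695903/722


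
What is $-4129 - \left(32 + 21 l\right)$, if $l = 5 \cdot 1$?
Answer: $-4266$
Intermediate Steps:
$l = 5$
$-4129 - \left(32 + 21 l\right) = -4129 - \left(32 + 21 \cdot 5\right) = -4129 - \left(32 + 105\right) = -4129 - 137 = -4266$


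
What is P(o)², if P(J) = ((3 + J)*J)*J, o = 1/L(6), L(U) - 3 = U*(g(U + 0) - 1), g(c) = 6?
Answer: 10000/1291467969 ≈ 7.7431e-6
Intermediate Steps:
L(U) = 3 + 5*U (L(U) = 3 + U*(6 - 1) = 3 + U*5 = 3 + 5*U)
o = 1/33 (o = 1/(3 + 5*6) = 1/(3 + 30) = 1/33 ≈ 0.030303)
P(J) = J²*(3 + J) (P(J) = (J*(3 + J))*J = J²*(3 + J))
P(o)² = ((1/33)²*(3 + 1/33))² = ((1/1089)*(100/33))² = (100/35937)² = 10000/1291467969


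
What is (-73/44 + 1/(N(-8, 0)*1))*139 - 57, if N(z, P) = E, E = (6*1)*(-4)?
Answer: -77459/264 ≈ -293.41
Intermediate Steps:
E = -24 (E = 6*(-4) = -24)
N(z, P) = -24
(-73/44 + 1/(N(-8, 0)*1))*139 - 57 = (-73/44 + 1/(-24*1))*139 - 57 = (-73*1/44 - 1/24*1)*139 - 57 = (-73/44 - 1/24)*139 - 57 = -449/264*139 - 57 = -62411/264 - 57 = -77459/264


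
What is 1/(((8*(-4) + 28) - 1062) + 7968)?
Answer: 1/6902 ≈ 0.00014489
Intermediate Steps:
1/(((8*(-4) + 28) - 1062) + 7968) = 1/(((-32 + 28) - 1062) + 7968) = 1/((-4 - 1062) + 7968) = 1/(-1066 + 7968) = 1/6902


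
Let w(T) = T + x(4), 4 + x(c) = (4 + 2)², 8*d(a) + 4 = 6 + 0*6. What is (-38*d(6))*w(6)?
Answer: -361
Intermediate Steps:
d(a) = ¼ (d(a) = -½ + (6 + 0*6)/8 = -½ + (6 + 0)/8 = -½ + (⅛)*6 = -½ + ¾ = ¼)
x(c) = 32 (x(c) = -4 + (4 + 2)² = -4 + 6² = -4 + 36 = 32)
w(T) = 32 + T (w(T) = T + 32 = 32 + T)
(-38*d(6))*w(6) = (-38*¼)*(32 + 6) = -19/2*38 = -361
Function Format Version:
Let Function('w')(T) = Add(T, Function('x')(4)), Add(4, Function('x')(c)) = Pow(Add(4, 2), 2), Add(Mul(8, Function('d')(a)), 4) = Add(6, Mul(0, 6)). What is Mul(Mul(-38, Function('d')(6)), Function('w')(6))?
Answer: -361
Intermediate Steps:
Function('d')(a) = Rational(1, 4) (Function('d')(a) = Add(Rational(-1, 2), Mul(Rational(1, 8), Add(6, Mul(0, 6)))) = Add(Rational(-1, 2), Mul(Rational(1, 8), Add(6, 0))) = Add(Rational(-1, 2), Mul(Rational(1, 8), 6)) = Add(Rational(-1, 2), Rational(3, 4)) = Rational(1, 4))
Function('x')(c) = 32 (Function('x')(c) = Add(-4, Pow(Add(4, 2), 2)) = Add(-4, Pow(6, 2)) = Add(-4, 36) = 32)
Function('w')(T) = Add(32, T) (Function('w')(T) = Add(T, 32) = Add(32, T))
Mul(Mul(-38, Function('d')(6)), Function('w')(6)) = Mul(Mul(-38, Rational(1, 4)), Add(32, 6)) = Mul(Rational(-19, 2), 38) = -361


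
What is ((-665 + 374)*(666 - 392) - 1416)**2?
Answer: 6585322500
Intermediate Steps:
((-665 + 374)*(666 - 392) - 1416)**2 = (-291*274 - 1416)**2 = (-79734 - 1416)**2 = (-81150)**2 = 6585322500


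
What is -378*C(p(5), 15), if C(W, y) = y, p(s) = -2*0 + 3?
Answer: -5670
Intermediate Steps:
p(s) = 3 (p(s) = 0 + 3 = 3)
-378*C(p(5), 15) = -378*15 = -5670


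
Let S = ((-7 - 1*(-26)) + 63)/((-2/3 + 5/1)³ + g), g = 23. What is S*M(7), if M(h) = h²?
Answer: 54243/1409 ≈ 38.497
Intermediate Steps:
S = 1107/1409 (S = ((-7 - 1*(-26)) + 63)/((-2/3 + 5/1)³ + 23) = ((-7 + 26) + 63)/((-2*⅓ + 5*1)³ + 23) = (19 + 63)/((-⅔ + 5)³ + 23) = 82/((13/3)³ + 23) = 82/(2197/27 + 23) = 82/(2818/27) = 82*(27/2818) = 1107/1409 ≈ 0.78566)
S*M(7) = (1107/1409)*7² = (1107/1409)*49 = 54243/1409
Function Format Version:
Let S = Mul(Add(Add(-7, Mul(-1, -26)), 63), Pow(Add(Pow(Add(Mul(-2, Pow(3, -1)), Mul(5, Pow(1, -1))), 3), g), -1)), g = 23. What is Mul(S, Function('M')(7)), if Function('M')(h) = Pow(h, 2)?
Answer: Rational(54243, 1409) ≈ 38.497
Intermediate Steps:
S = Rational(1107, 1409) (S = Mul(Add(Add(-7, Mul(-1, -26)), 63), Pow(Add(Pow(Add(Mul(-2, Pow(3, -1)), Mul(5, Pow(1, -1))), 3), 23), -1)) = Mul(Add(Add(-7, 26), 63), Pow(Add(Pow(Add(Mul(-2, Rational(1, 3)), Mul(5, 1)), 3), 23), -1)) = Mul(Add(19, 63), Pow(Add(Pow(Add(Rational(-2, 3), 5), 3), 23), -1)) = Mul(82, Pow(Add(Pow(Rational(13, 3), 3), 23), -1)) = Mul(82, Pow(Add(Rational(2197, 27), 23), -1)) = Mul(82, Pow(Rational(2818, 27), -1)) = Mul(82, Rational(27, 2818)) = Rational(1107, 1409) ≈ 0.78566)
Mul(S, Function('M')(7)) = Mul(Rational(1107, 1409), Pow(7, 2)) = Mul(Rational(1107, 1409), 49) = Rational(54243, 1409)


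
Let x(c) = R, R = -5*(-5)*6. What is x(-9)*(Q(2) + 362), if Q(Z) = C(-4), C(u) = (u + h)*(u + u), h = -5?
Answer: 65100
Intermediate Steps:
R = 150 (R = 25*6 = 150)
C(u) = 2*u*(-5 + u) (C(u) = (u - 5)*(u + u) = (-5 + u)*(2*u) = 2*u*(-5 + u))
Q(Z) = 72 (Q(Z) = 2*(-4)*(-5 - 4) = 2*(-4)*(-9) = 72)
x(c) = 150
x(-9)*(Q(2) + 362) = 150*(72 + 362) = 150*434 = 65100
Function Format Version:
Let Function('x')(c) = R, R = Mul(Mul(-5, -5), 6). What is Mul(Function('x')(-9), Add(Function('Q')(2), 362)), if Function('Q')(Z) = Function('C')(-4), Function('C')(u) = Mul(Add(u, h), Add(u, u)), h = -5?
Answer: 65100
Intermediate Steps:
R = 150 (R = Mul(25, 6) = 150)
Function('C')(u) = Mul(2, u, Add(-5, u)) (Function('C')(u) = Mul(Add(u, -5), Add(u, u)) = Mul(Add(-5, u), Mul(2, u)) = Mul(2, u, Add(-5, u)))
Function('Q')(Z) = 72 (Function('Q')(Z) = Mul(2, -4, Add(-5, -4)) = Mul(2, -4, -9) = 72)
Function('x')(c) = 150
Mul(Function('x')(-9), Add(Function('Q')(2), 362)) = Mul(150, Add(72, 362)) = Mul(150, 434) = 65100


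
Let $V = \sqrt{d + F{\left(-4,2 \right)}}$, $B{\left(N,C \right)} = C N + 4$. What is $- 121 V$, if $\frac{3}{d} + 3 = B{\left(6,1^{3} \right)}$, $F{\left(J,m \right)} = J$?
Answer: $- \frac{605 i \sqrt{7}}{7} \approx - 228.67 i$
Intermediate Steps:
$B{\left(N,C \right)} = 4 + C N$
$d = \frac{3}{7}$ ($d = \frac{3}{-3 + \left(4 + 1^{3} \cdot 6\right)} = \frac{3}{-3 + \left(4 + 1 \cdot 6\right)} = \frac{3}{-3 + \left(4 + 6\right)} = \frac{3}{-3 + 10} = \frac{3}{7} \approx 0.42857$)
$V = \frac{5 i \sqrt{7}}{7}$ ($V = \sqrt{\frac{3}{7} - 4} = \sqrt{- \frac{25}{7}} = \frac{5 i \sqrt{7}}{7} \approx 1.8898 i$)
$- 121 V = - 121 \frac{5 i \sqrt{7}}{7} = - \frac{605 i \sqrt{7}}{7}$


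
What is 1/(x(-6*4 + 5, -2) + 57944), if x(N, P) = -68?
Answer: 1/57876 ≈ 1.7278e-5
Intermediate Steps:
1/(x(-6*4 + 5, -2) + 57944) = 1/(-68 + 57944) = 1/57876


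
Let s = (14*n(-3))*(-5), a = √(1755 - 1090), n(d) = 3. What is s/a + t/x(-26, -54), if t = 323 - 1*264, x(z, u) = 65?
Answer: 59/65 - 6*√665/19 ≈ -7.2358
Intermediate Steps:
t = 59 (t = 323 - 264 = 59)
a = √665 ≈ 25.788
s = -210 (s = (14*3)*(-5) = 42*(-5) = -210)
s/a + t/x(-26, -54) = -210*√665/665 + 59/65 = -6*√665/19 + 59*(1/65) = -6*√665/19 + 59/65 = 59/65 - 6*√665/19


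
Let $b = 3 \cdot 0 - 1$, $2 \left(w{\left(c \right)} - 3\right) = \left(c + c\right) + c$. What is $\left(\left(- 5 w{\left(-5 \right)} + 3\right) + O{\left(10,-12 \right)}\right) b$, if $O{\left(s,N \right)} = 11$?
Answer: $- \frac{73}{2} \approx -36.5$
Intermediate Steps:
$w{\left(c \right)} = 3 + \frac{3 c}{2}$ ($w{\left(c \right)} = 3 + \frac{\left(c + c\right) + c}{2} = 3 + \frac{2 c + c}{2} = 3 + \frac{3 c}{2}$)
$b = -1$ ($b = 0 - 1 = -1$)
$\left(\left(- 5 w{\left(-5 \right)} + 3\right) + O{\left(10,-12 \right)}\right) b = \left(\left(- 5 \left(3 + \frac{3}{2} \left(-5\right)\right) + 3\right) + 11\right) \left(-1\right) = \left(\left(- 5 \left(3 - \frac{15}{2}\right) + 3\right) + 11\right) \left(-1\right) = \left(\left(\left(-5\right) \left(- \frac{9}{2}\right) + 3\right) + 11\right) \left(-1\right) = \left(\left(\frac{45}{2} + 3\right) + 11\right) \left(-1\right) = \left(\frac{51}{2} + 11\right) \left(-1\right) = \frac{73}{2} \left(-1\right) = - \frac{73}{2}$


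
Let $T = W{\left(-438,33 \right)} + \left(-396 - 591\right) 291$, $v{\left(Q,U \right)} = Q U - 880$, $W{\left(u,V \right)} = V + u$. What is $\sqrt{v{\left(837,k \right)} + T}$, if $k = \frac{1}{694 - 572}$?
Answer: $\frac{i \sqrt{4293961654}}{122} \approx 537.12 i$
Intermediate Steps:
$k = \frac{1}{122} \approx 0.0081967$
$v{\left(Q,U \right)} = -880 + Q U$
$T = -287622$ ($T = \left(33 - 438\right) + \left(-396 - 591\right) 291 = -405 - 287217 = -287622$)
$\sqrt{v{\left(837,k \right)} + T} = \sqrt{\left(-880 + 837 \cdot \frac{1}{122}\right) - 287622} = \sqrt{\left(-880 + \frac{837}{122}\right) - 287622} = \sqrt{- \frac{106523}{122} - 287622} = \sqrt{- \frac{35196407}{122}} = \frac{i \sqrt{4293961654}}{122}$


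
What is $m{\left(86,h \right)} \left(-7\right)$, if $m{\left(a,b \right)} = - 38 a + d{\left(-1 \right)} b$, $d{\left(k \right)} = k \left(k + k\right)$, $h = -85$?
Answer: $24066$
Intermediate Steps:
$d{\left(k \right)} = 2 k^{2}$ ($d{\left(k \right)} = k 2 k = 2 k^{2}$)
$m{\left(a,b \right)} = - 38 a + 2 b$ ($m{\left(a,b \right)} = - 38 a + 2 \left(-1\right)^{2} b = - 38 a + 2 \cdot 1 b = - 38 a + 2 b$)
$m{\left(86,h \right)} \left(-7\right) = \left(\left(-38\right) 86 + 2 \left(-85\right)\right) \left(-7\right) = \left(-3268 - 170\right) \left(-7\right) = \left(-3438\right) \left(-7\right) = 24066$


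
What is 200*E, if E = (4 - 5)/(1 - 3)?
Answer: 100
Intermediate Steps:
E = 1/2 (E = -1/(-2) = -1*(-1/2) = 1/2 ≈ 0.50000)
200*E = 200*(1/2) = 100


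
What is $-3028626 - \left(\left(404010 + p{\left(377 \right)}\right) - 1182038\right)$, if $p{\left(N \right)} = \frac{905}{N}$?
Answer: $- \frac{848476351}{377} \approx -2.2506 \cdot 10^{6}$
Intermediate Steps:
$-3028626 - \left(\left(404010 + p{\left(377 \right)}\right) - 1182038\right) = -3028626 - \left(\left(404010 + \frac{905}{377}\right) - 1182038\right) = -3028626 - \left(\frac{152312675}{377} - 1182038\right) = -3028626 - - \frac{293315651}{377} = -3028626 + \frac{293315651}{377} = - \frac{848476351}{377}$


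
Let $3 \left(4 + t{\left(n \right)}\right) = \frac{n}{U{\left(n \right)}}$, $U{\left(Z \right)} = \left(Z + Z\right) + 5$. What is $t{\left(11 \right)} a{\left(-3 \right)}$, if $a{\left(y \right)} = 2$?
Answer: $- \frac{626}{81} \approx -7.7284$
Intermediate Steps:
$U{\left(Z \right)} = 5 + 2 Z$ ($U{\left(Z \right)} = 2 Z + 5 = 5 + 2 Z$)
$t{\left(n \right)} = -4 + \frac{n}{3 \left(5 + 2 n\right)}$ ($t{\left(n \right)} = -4 + \frac{n \frac{1}{5 + 2 n}}{3} = -4 + \frac{n}{3 \left(5 + 2 n\right)}$)
$t{\left(11 \right)} a{\left(-3 \right)} = \frac{-60 - 253}{3 \left(5 + 2 \cdot 11\right)} 2 = \frac{-60 - 253}{3 \left(5 + 22\right)} 2 = \frac{1}{3} \cdot \frac{1}{27} \left(-313\right) 2 = \left(- \frac{313}{81}\right) 2 = - \frac{626}{81}$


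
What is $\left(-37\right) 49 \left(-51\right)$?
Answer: $92463$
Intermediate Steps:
$\left(-37\right) 49 \left(-51\right) = \left(-1813\right) \left(-51\right) = 92463$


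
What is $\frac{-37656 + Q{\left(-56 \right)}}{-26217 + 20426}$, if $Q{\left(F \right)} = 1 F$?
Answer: $\frac{37712}{5791} \approx 6.5122$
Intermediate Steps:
$Q{\left(F \right)} = F$
$\frac{-37656 + Q{\left(-56 \right)}}{-26217 + 20426} = \frac{-37656 - 56}{-26217 + 20426} = - \frac{37712}{-5791} = \left(-37712\right) \left(- \frac{1}{5791}\right) = \frac{37712}{5791}$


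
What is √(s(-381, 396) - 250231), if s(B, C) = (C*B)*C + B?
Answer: 2*I*√14999377 ≈ 7745.8*I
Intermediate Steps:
s(B, C) = B + B*C² (s(B, C) = (B*C)*C + B = B*C² + B = B + B*C²)
√(s(-381, 396) - 250231) = √(-381*(1 + 396²) - 250231) = √(-381*(1 + 156816) - 250231) = √(-381*156817 - 250231) = √(-59747277 - 250231) = √(-59997508) = 2*I*√14999377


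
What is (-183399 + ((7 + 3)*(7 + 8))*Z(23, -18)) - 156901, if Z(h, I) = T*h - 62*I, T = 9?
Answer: -141850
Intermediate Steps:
Z(h, I) = -62*I + 9*h (Z(h, I) = 9*h - 62*I = -62*I + 9*h)
(-183399 + ((7 + 3)*(7 + 8))*Z(23, -18)) - 156901 = (-183399 + ((7 + 3)*(7 + 8))*(-62*(-18) + 9*23)) - 156901 = (-183399 + (10*15)*(1116 + 207)) - 156901 = (-183399 + 150*1323) - 156901 = (-183399 + 198450) - 156901 = 15051 - 156901 = -141850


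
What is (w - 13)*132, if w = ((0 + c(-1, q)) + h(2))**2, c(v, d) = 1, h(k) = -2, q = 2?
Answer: -1584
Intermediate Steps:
w = 1 (w = ((0 + 1) - 2)**2 = (1 - 2)**2 = (-1)**2 = 1)
(w - 13)*132 = (1 - 13)*132 = -12*132 = -1584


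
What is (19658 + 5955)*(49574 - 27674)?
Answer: 560924700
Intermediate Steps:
(19658 + 5955)*(49574 - 27674) = 25613*21900 = 560924700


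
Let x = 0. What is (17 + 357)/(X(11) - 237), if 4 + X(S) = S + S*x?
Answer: -187/115 ≈ -1.6261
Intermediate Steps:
X(S) = -4 + S (X(S) = -4 + (S + S*0) = -4 + (S + 0) = -4 + S)
(17 + 357)/(X(11) - 237) = (17 + 357)/((-4 + 11) - 237) = 374/(7 - 237) = 374/(-230) = 374*(-1/230) = -187/115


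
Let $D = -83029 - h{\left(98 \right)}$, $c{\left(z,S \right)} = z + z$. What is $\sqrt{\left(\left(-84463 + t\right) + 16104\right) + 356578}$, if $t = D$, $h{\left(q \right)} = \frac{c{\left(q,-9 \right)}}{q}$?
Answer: $2 \sqrt{51297} \approx 452.98$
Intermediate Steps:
$c{\left(z,S \right)} = 2 z$
$h{\left(q \right)} = 2$ ($h{\left(q \right)} = \frac{2 q}{q} = 2$)
$D = -83031$ ($D = -83029 - 2 = -83031$)
$t = -83031$
$\sqrt{\left(\left(-84463 + t\right) + 16104\right) + 356578} = \sqrt{\left(\left(-84463 - 83031\right) + 16104\right) + 356578} = \sqrt{\left(-167494 + 16104\right) + 356578} = \sqrt{-151390 + 356578} = \sqrt{205188} = 2 \sqrt{51297}$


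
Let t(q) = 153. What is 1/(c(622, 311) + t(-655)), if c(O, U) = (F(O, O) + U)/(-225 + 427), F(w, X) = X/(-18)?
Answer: 909/140321 ≈ 0.0064780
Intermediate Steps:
F(w, X) = -X/18 (F(w, X) = X*(-1/18) = -X/18)
c(O, U) = -O/3636 + U/202 (c(O, U) = (-O/18 + U)/(-225 + 427) = (U - O/18)/202 = (U - O/18)*(1/202) = -O/3636 + U/202)
1/(c(622, 311) + t(-655)) = 1/((-1/3636*622 + (1/202)*311) + 153) = 1/((-311/1818 + 311/202) + 153) = 1/(1244/909 + 153) = 1/(140321/909) = 909/140321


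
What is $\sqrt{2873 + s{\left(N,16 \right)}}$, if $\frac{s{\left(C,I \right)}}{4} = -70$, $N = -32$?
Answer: $\sqrt{2593} \approx 50.922$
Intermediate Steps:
$s{\left(C,I \right)} = -280$ ($s{\left(C,I \right)} = 4 \left(-70\right) = -280$)
$\sqrt{2873 + s{\left(N,16 \right)}} = \sqrt{2873 - 280} = \sqrt{2593}$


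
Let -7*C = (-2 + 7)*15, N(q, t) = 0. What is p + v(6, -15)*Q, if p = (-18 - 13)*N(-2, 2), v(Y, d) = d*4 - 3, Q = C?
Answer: 675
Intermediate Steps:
C = -75/7 (C = -(-2 + 7)*15/7 = -5*15/7 = -⅐*75 = -75/7 ≈ -10.714)
Q = -75/7 ≈ -10.714
v(Y, d) = -3 + 4*d (v(Y, d) = 4*d - 3 = -3 + 4*d)
p = 0 (p = (-18 - 13)*0 = -31*0 = 0)
p + v(6, -15)*Q = 0 + (-3 + 4*(-15))*(-75/7) = 0 + (-3 - 60)*(-75/7) = 0 - 63*(-75/7) = 0 + 675 = 675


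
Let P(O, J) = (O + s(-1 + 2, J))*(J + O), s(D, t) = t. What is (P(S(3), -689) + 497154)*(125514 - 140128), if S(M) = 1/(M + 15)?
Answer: -2300701726979/162 ≈ -1.4202e+10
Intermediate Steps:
S(M) = 1/(15 + M)
P(O, J) = (J + O)² (P(O, J) = (O + J)*(J + O) = (J + O)*(J + O) = (J + O)²)
(P(S(3), -689) + 497154)*(125514 - 140128) = (((-689)² + (1/(15 + 3))² + 2*(-689)/(15 + 3)) + 497154)*(125514 - 140128) = ((474721 + (1/18)² + 2*(-689)/18) + 497154)*(-14614) = ((474721 + (1/18)² + 2*(-689)*(1/18)) + 497154)*(-14614) = ((474721 + 1/324 - 689/9) + 497154)*(-14614) = (153784801/324 + 497154)*(-14614) = (314862697/324)*(-14614) = -2300701726979/162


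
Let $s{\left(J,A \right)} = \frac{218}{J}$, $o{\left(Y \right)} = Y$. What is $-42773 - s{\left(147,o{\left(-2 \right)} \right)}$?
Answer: $- \frac{6287849}{147} \approx -42775.0$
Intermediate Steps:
$-42773 - s{\left(147,o{\left(-2 \right)} \right)} = -42773 - \frac{218}{147} = - \frac{6287849}{147}$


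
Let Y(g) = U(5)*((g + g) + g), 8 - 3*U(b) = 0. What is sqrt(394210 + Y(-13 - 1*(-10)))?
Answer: sqrt(394186) ≈ 627.84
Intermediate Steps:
U(b) = 8/3 (U(b) = 8/3 - 1/3*0 = 8/3 + 0 = 8/3)
Y(g) = 8*g (Y(g) = 8*((g + g) + g)/3 = 8*(2*g + g)/3 = 8*(3*g)/3 = 8*g)
sqrt(394210 + Y(-13 - 1*(-10))) = sqrt(394210 + 8*(-13 - 1*(-10))) = sqrt(394210 + 8*(-13 + 10)) = sqrt(394210 + 8*(-3)) = sqrt(394210 - 24) = sqrt(394186)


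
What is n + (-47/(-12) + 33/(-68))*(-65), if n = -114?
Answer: -17189/51 ≈ -337.04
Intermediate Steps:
n + (-47/(-12) + 33/(-68))*(-65) = -114 + (-47/(-12) + 33/(-68))*(-65) = -114 + (-47*(-1/12) + 33*(-1/68))*(-65) = -114 + (47/12 - 33/68)*(-65) = -114 + (175/51)*(-65) = -114 - 11375/51 = -17189/51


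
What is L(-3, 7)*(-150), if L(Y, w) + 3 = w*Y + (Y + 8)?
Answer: 2850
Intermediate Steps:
L(Y, w) = 5 + Y + Y*w (L(Y, w) = -3 + (w*Y + (Y + 8)) = -3 + (Y*w + (8 + Y)) = -3 + (8 + Y + Y*w) = 5 + Y + Y*w)
L(-3, 7)*(-150) = (5 - 3 - 3*7)*(-150) = (5 - 3 - 21)*(-150) = -19*(-150) = 2850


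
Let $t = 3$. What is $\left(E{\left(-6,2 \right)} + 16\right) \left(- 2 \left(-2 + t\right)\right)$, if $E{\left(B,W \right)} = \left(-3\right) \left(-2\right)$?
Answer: $-44$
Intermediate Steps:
$E{\left(B,W \right)} = 6$
$\left(E{\left(-6,2 \right)} + 16\right) \left(- 2 \left(-2 + t\right)\right) = \left(6 + 16\right) \left(- 2 \left(-2 + 3\right)\right) = 22 \left(\left(-2\right) 1\right) = 22 \left(-2\right) = -44$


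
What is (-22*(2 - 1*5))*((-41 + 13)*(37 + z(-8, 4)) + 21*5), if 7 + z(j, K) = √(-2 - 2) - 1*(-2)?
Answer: -52206 - 3696*I ≈ -52206.0 - 3696.0*I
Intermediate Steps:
z(j, K) = -5 + 2*I (z(j, K) = -7 + (√(-2 - 2) - 1*(-2)) = -7 + (√(-4) + 2) = -7 + (2*I + 2) = -7 + (2 + 2*I) = -5 + 2*I)
(-22*(2 - 1*5))*((-41 + 13)*(37 + z(-8, 4)) + 21*5) = (-22*(2 - 1*5))*((-41 + 13)*(37 + (-5 + 2*I)) + 21*5) = (-22*(2 - 5))*(-28*(32 + 2*I) + 105) = (-22*(-3))*((-896 - 56*I) + 105) = 66*(-791 - 56*I) = -52206 - 3696*I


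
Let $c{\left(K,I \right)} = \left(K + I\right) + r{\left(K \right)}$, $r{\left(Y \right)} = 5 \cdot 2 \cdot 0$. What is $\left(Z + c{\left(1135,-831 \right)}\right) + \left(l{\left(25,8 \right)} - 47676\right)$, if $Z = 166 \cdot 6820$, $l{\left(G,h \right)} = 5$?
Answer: $1084753$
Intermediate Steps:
$Z = 1132120$
$r{\left(Y \right)} = 0$ ($r{\left(Y \right)} = 10 \cdot 0 = 0$)
$c{\left(K,I \right)} = I + K$ ($c{\left(K,I \right)} = \left(K + I\right) + 0 = \left(I + K\right) + 0 = I + K$)
$\left(Z + c{\left(1135,-831 \right)}\right) + \left(l{\left(25,8 \right)} - 47676\right) = \left(1132120 + \left(-831 + 1135\right)\right) + \left(5 - 47676\right) = \left(1132120 + 304\right) + \left(5 - 47676\right) = 1132424 - 47671 = 1084753$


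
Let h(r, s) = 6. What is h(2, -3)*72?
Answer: 432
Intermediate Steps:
h(2, -3)*72 = 6*72 = 432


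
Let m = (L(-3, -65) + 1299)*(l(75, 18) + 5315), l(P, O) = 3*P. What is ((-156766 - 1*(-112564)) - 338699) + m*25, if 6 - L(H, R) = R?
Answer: 189362099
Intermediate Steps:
L(H, R) = 6 - R
m = 7589800 (m = ((6 - 1*(-65)) + 1299)*(3*75 + 5315) = ((6 + 65) + 1299)*(225 + 5315) = (71 + 1299)*5540 = 1370*5540 = 7589800)
((-156766 - 1*(-112564)) - 338699) + m*25 = ((-156766 - 1*(-112564)) - 338699) + 7589800*25 = ((-156766 + 112564) - 338699) + 189745000 = (-44202 - 338699) + 189745000 = -382901 + 189745000 = 189362099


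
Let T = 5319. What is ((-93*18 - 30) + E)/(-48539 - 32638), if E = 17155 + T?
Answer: -20770/81177 ≈ -0.25586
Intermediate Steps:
E = 22474 (E = 17155 + 5319 = 22474)
((-93*18 - 30) + E)/(-48539 - 32638) = ((-93*18 - 30) + 22474)/(-48539 - 32638) = ((-1674 - 30) + 22474)/(-81177) = (-1704 + 22474)*(-1/81177) = 20770*(-1/81177) = -20770/81177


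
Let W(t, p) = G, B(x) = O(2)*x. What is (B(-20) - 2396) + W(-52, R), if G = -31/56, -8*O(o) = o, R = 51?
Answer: -133927/56 ≈ -2391.6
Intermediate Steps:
O(o) = -o/8
G = -31/56 (G = -31*1/56 = -31/56 ≈ -0.55357)
B(x) = -x/4 (B(x) = (-1/8*2)*x = -x/4)
W(t, p) = -31/56
(B(-20) - 2396) + W(-52, R) = (-1/4*(-20) - 2396) - 31/56 = (5 - 2396) - 31/56 = -2391 - 31/56 = -133927/56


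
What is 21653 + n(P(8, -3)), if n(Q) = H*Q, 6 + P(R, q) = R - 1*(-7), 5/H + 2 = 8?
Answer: 43321/2 ≈ 21661.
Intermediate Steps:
H = 5/6 (H = 5/(-2 + 8) = 5/6 ≈ 0.83333)
P(R, q) = 1 + R (P(R, q) = -6 + (R - 1*(-7)) = -6 + (R + 7) = -6 + (7 + R) = 1 + R)
n(Q) = 5*Q/6
21653 + n(P(8, -3)) = 21653 + 5*(1 + 8)/6 = 21653 + (5/6)*9 = 21653 + 15/2 = 43321/2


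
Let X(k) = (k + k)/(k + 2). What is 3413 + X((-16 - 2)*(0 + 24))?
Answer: 734227/215 ≈ 3415.0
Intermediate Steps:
X(k) = 2*k/(2 + k) (X(k) = (2*k)/(2 + k) = 2*k/(2 + k))
3413 + X((-16 - 2)*(0 + 24)) = 3413 + 2*((-16 - 2)*(0 + 24))/(2 + (-16 - 2)*(0 + 24)) = 3413 + 2*(-18*24)/(2 - 18*24) = 3413 + 2*(-432)/(2 - 432) = 3413 + 2*(-432)/(-430) = 3413 + 2*(-432)*(-1/430) = 3413 + 432/215 = 734227/215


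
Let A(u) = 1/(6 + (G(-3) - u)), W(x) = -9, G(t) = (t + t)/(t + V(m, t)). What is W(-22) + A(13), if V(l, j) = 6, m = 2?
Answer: -82/9 ≈ -9.1111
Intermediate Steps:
G(t) = 2*t/(6 + t) (G(t) = (t + t)/(t + 6) = (2*t)/(6 + t) = 2*t/(6 + t))
A(u) = 1/(4 - u) (A(u) = 1/(6 + (2*(-3)/(6 - 3) - u)) = 1/(6 + (2*(-3)/3 - u)) = 1/(6 + (2*(-3)*(⅓) - u)) = 1/(6 + (-2 - u)) = 1/(4 - u))
W(-22) + A(13) = -9 - 1/(-4 + 13) = -9 - 1/9 = -9 - 1*⅑ = -9 - ⅑ = -82/9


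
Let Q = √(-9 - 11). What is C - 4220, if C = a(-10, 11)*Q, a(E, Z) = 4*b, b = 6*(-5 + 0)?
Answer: -4220 - 240*I*√5 ≈ -4220.0 - 536.66*I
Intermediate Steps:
b = -30 (b = 6*(-5) = -30)
Q = 2*I*√5 (Q = √(-20) = 2*I*√5 ≈ 4.4721*I)
a(E, Z) = -120 (a(E, Z) = 4*(-30) = -120)
C = -240*I*√5 ≈ -536.66*I
C - 4220 = -240*I*√5 - 4220 = -4220 - 240*I*√5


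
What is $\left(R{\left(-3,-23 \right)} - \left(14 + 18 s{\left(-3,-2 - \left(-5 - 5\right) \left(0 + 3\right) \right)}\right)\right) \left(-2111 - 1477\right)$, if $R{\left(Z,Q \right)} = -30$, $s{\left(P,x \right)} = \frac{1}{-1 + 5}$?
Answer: $174018$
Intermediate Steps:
$s{\left(P,x \right)} = \frac{1}{4}$
$\left(R{\left(-3,-23 \right)} - \left(14 + 18 s{\left(-3,-2 - \left(-5 - 5\right) \left(0 + 3\right) \right)}\right)\right) \left(-2111 - 1477\right) = \left(-30 - \frac{37}{2}\right) \left(-2111 - 1477\right) = \left(-30 - \frac{37}{2}\right) \left(-3588\right) = \left(- \frac{97}{2}\right) \left(-3588\right) = 174018$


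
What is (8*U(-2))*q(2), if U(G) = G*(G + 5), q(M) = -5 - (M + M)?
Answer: 432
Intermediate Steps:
q(M) = -5 - 2*M
U(G) = G*(5 + G)
(8*U(-2))*q(2) = (8*(-2*(5 - 2)))*(-5 - 2*2) = (8*(-2*3))*(-5 - 4) = (8*(-6))*(-9) = -48*(-9) = 432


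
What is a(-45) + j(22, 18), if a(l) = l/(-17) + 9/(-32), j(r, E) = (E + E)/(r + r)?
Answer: 19053/5984 ≈ 3.1840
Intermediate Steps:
j(r, E) = E/r (j(r, E) = (2*E)/((2*r)) = (2*E)*(1/(2*r)) = E/r)
a(l) = -9/32 - l/17 (a(l) = l*(-1/17) + 9*(-1/32) = -l/17 - 9/32 = -9/32 - l/17)
a(-45) + j(22, 18) = (-9/32 - 1/17*(-45)) + 18/22 = (-9/32 + 45/17) + 18*(1/22) = 1287/544 + 9/11 = 19053/5984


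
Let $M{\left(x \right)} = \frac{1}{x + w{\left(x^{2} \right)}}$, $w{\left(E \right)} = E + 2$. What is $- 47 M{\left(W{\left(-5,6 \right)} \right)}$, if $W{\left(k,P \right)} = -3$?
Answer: $- \frac{47}{8} \approx -5.875$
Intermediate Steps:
$w{\left(E \right)} = 2 + E$
$M{\left(x \right)} = \frac{1}{2 + x + x^{2}}$ ($M{\left(x \right)} = \frac{1}{x + \left(2 + x^{2}\right)} = \frac{1}{2 + x + x^{2}}$)
$- 47 M{\left(W{\left(-5,6 \right)} \right)} = - \frac{47}{2 - 3 + \left(-3\right)^{2}} = - \frac{47}{2 - 3 + 9} = - \frac{47}{8}$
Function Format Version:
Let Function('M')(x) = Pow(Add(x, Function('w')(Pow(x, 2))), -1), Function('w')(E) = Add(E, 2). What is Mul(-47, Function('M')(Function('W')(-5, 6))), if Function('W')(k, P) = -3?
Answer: Rational(-47, 8) ≈ -5.8750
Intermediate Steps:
Function('w')(E) = Add(2, E)
Function('M')(x) = Pow(Add(2, x, Pow(x, 2)), -1) (Function('M')(x) = Pow(Add(x, Add(2, Pow(x, 2))), -1) = Pow(Add(2, x, Pow(x, 2)), -1))
Mul(-47, Function('M')(Function('W')(-5, 6))) = Mul(-47, Pow(Add(2, -3, Pow(-3, 2)), -1)) = Mul(-47, Pow(Add(2, -3, 9), -1)) = Mul(-47, Pow(8, -1)) = Mul(-47, Rational(1, 8)) = Rational(-47, 8)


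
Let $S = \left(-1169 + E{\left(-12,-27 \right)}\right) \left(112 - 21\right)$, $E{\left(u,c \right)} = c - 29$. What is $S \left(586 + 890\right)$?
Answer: $-164537100$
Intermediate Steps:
$E{\left(u,c \right)} = -29 + c$
$S = -111475$ ($S = \left(-1169 - 56\right) \left(112 - 21\right) = \left(-1169 - 56\right) 91 = \left(-1225\right) 91 = -111475$)
$S \left(586 + 890\right) = - 111475 \left(586 + 890\right) = \left(-111475\right) 1476 = -164537100$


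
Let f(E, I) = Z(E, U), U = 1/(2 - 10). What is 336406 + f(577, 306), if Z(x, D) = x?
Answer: 336983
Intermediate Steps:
U = -⅛ (U = 1/(-8) = -⅛ ≈ -0.12500)
f(E, I) = E
336406 + f(577, 306) = 336406 + 577 = 336983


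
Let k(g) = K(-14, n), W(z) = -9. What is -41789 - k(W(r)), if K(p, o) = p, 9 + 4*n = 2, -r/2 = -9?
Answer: -41775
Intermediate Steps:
r = 18 (r = -2*(-9) = 18)
n = -7/4 (n = -9/4 + (¼)*2 = -9/4 + ½ = -7/4 ≈ -1.7500)
k(g) = -14
-41789 - k(W(r)) = -41789 - 1*(-14) = -41789 + 14 = -41775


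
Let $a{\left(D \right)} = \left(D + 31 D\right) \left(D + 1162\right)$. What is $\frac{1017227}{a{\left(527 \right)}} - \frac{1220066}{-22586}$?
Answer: $\frac{17387238053279}{321661861728} \approx 54.054$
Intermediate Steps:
$a{\left(D \right)} = 32 D \left(1162 + D\right)$
$\frac{1017227}{a{\left(527 \right)}} - \frac{1220066}{-22586} = \frac{1017227}{32 \cdot 527 \left(1162 + 527\right)} - \frac{1220066}{-22586} = \frac{1017227}{32 \cdot 527 \cdot 1689} - - \frac{610033}{11293} = \frac{1017227}{28483296} + \frac{610033}{11293} = \frac{17387238053279}{321661861728}$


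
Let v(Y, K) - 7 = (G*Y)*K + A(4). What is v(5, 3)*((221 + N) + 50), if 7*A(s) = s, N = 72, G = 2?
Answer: 12887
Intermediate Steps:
A(s) = s/7
v(Y, K) = 53/7 + 2*K*Y (v(Y, K) = 7 + ((2*Y)*K + (1/7)*4) = 7 + (2*K*Y + 4/7) = 7 + (4/7 + 2*K*Y) = 53/7 + 2*K*Y)
v(5, 3)*((221 + N) + 50) = (53/7 + 2*3*5)*((221 + 72) + 50) = (53/7 + 30)*(293 + 50) = (263/7)*343 = 12887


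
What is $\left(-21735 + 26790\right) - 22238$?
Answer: $-17183$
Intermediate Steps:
$\left(-21735 + 26790\right) - 22238 = 5055 - 22238 = -17183$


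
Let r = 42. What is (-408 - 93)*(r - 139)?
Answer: 48597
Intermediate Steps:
(-408 - 93)*(r - 139) = (-408 - 93)*(42 - 139) = -501*(-97) = 48597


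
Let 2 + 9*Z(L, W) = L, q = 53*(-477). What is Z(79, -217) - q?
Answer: 227606/9 ≈ 25290.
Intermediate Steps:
q = -25281
Z(L, W) = -2/9 + L/9
Z(79, -217) - q = (-2/9 + (1/9)*79) - 1*(-25281) = (-2/9 + 79/9) + 25281 = 77/9 + 25281 = 227606/9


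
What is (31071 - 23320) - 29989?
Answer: -22238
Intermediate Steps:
(31071 - 23320) - 29989 = 7751 - 29989 = -22238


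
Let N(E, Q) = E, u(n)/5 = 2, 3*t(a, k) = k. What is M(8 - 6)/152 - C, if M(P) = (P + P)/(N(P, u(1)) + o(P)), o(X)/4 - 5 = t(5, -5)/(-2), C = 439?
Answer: -1267829/2888 ≈ -439.00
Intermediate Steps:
t(a, k) = k/3
u(n) = 10 (u(n) = 5*2 = 10)
o(X) = 70/3 (o(X) = 20 + 4*(((⅓)*(-5))/(-2)) = 20 + 4*(-5/3*(-½)) = 20 + 4*(⅚) = 20 + 10/3 = 70/3)
M(P) = 2*P/(70/3 + P) (M(P) = (P + P)/(P + 70/3) = (2*P)/(70/3 + P) = 2*P/(70/3 + P))
M(8 - 6)/152 - C = (6*(8 - 6)/(70 + 3*(8 - 6)))/152 - 1*439 = (6*2/(70 + 3*2))*(1/152) - 439 = (6*2/(70 + 6))*(1/152) - 439 = (6*2/76)*(1/152) - 439 = (6*2*(1/76))*(1/152) - 439 = (3/19)*(1/152) - 439 = 3/2888 - 439 = -1267829/2888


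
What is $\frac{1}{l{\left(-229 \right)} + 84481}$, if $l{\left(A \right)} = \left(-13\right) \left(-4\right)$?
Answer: $\frac{1}{84533} \approx 1.183 \cdot 10^{-5}$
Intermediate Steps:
$l{\left(A \right)} = 52$
$\frac{1}{l{\left(-229 \right)} + 84481} = \frac{1}{52 + 84481} = \frac{1}{84533}$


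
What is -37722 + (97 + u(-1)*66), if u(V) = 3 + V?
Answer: -37493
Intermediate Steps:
-37722 + (97 + u(-1)*66) = -37722 + (97 + (3 - 1)*66) = -37722 + (97 + 2*66) = -37722 + (97 + 132) = -37722 + 229 = -37493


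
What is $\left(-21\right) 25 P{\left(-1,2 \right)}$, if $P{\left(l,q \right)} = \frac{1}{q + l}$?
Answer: $-525$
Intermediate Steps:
$P{\left(l,q \right)} = \frac{1}{l + q}$
$\left(-21\right) 25 P{\left(-1,2 \right)} = \frac{\left(-21\right) 25}{-1 + 2} = - \frac{525}{1} = \left(-525\right) 1 = -525$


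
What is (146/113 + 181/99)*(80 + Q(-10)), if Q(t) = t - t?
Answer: 2792560/11187 ≈ 249.63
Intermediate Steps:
Q(t) = 0
(146/113 + 181/99)*(80 + Q(-10)) = (146/113 + 181/99)*(80 + 0) = (146*(1/113) + 181*(1/99))*80 = (146/113 + 181/99)*80 = (34907/11187)*80 = 2792560/11187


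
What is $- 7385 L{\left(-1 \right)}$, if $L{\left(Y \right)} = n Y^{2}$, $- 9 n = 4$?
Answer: $\frac{29540}{9} \approx 3282.2$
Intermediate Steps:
$n = - \frac{4}{9}$ ($n = \left(- \frac{1}{9}\right) 4 = - \frac{4}{9} \approx -0.44444$)
$L{\left(Y \right)} = - \frac{4 Y^{2}}{9}$
$- 7385 L{\left(-1 \right)} = - 7385 \left(- \frac{4 \left(-1\right)^{2}}{9}\right) = - 7385 \left(\left(- \frac{4}{9}\right) 1\right) = \left(-7385\right) \left(- \frac{4}{9}\right) = \frac{29540}{9}$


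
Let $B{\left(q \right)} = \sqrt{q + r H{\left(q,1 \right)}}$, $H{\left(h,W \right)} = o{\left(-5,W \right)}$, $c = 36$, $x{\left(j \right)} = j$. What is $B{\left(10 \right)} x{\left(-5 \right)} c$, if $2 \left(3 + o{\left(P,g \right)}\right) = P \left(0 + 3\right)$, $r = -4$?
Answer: $- 360 \sqrt{13} \approx -1298.0$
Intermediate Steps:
$o{\left(P,g \right)} = -3 + \frac{3 P}{2}$ ($o{\left(P,g \right)} = -3 + \frac{P \left(0 + 3\right)}{2} = -3 + \frac{P 3}{2} = -3 + \frac{3 P}{2}$)
$H{\left(h,W \right)} = - \frac{21}{2}$ ($H{\left(h,W \right)} = -3 + \frac{3}{2} \left(-5\right) = -3 - \frac{15}{2} = - \frac{21}{2}$)
$B{\left(q \right)} = \sqrt{42 + q}$ ($B{\left(q \right)} = \sqrt{q - -42} = \sqrt{q + 42} = \sqrt{42 + q}$)
$B{\left(10 \right)} x{\left(-5 \right)} c = \sqrt{42 + 10} \left(-5\right) 36 = \sqrt{52} \left(-5\right) 36 = 2 \sqrt{13} \left(-5\right) 36 = - 10 \sqrt{13} \cdot 36 = - 360 \sqrt{13}$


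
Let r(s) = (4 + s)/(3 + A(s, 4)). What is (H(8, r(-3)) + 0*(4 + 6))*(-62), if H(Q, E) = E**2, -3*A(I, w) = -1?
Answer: -279/50 ≈ -5.5800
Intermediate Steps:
A(I, w) = 1/3 (A(I, w) = -1/3*(-1) = 1/3)
r(s) = 6/5 + 3*s/10 (r(s) = (4 + s)/(3 + 1/3) = (4 + s)/(10/3) = (4 + s)*(3/10) = 6/5 + 3*s/10)
(H(8, r(-3)) + 0*(4 + 6))*(-62) = ((6/5 + (3/10)*(-3))**2 + 0*(4 + 6))*(-62) = ((6/5 - 9/10)**2 + 0*10)*(-62) = ((3/10)**2 + 0)*(-62) = (9/100 + 0)*(-62) = (9/100)*(-62) = -279/50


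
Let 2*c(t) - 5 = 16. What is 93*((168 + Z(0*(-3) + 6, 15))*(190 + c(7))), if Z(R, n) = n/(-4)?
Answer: 24501501/8 ≈ 3.0627e+6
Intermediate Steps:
Z(R, n) = -n/4 (Z(R, n) = n*(-¼) = -n/4)
c(t) = 21/2 (c(t) = 5/2 + (½)*16 = 5/2 + 8 = 21/2)
93*((168 + Z(0*(-3) + 6, 15))*(190 + c(7))) = 93*((168 - ¼*15)*(190 + 21/2)) = 93*((168 - 15/4)*(401/2)) = 93*((657/4)*(401/2)) = 93*(263457/8) = 24501501/8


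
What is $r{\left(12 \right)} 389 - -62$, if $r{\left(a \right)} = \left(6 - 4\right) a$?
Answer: $9398$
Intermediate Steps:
$r{\left(a \right)} = 2 a$
$r{\left(12 \right)} 389 - -62 = 2 \cdot 12 \cdot 389 - -62 = 24 \cdot 389 + \left(-127 + 189\right) = 9336 + 62 = 9398$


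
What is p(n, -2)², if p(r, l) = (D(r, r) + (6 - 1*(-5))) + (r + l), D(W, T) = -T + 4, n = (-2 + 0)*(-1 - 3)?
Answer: 169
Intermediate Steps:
n = 8 (n = -2*(-4) = 8)
D(W, T) = 4 - T
p(r, l) = 15 + l (p(r, l) = ((4 - r) + (6 - 1*(-5))) + (r + l) = ((4 - r) + (6 + 5)) + (l + r) = ((4 - r) + 11) + (l + r) = (15 - r) + (l + r) = 15 + l)
p(n, -2)² = (15 - 2)² = 13² = 169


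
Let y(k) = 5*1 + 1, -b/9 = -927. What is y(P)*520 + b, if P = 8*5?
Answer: 11463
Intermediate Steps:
b = 8343 (b = -9*(-927) = 8343)
P = 40
y(k) = 6 (y(k) = 5 + 1 = 6)
y(P)*520 + b = 6*520 + 8343 = 3120 + 8343 = 11463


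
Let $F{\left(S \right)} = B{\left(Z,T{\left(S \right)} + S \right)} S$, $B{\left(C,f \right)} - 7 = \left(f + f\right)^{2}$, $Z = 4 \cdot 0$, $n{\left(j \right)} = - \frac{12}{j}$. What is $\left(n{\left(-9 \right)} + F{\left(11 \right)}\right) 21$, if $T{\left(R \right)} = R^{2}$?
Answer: $16101421$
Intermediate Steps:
$Z = 0$
$B{\left(C,f \right)} = 7 + 4 f^{2}$ ($B{\left(C,f \right)} = 7 + \left(f + f\right)^{2} = 7 + \left(2 f\right)^{2} = 7 + 4 f^{2}$)
$F{\left(S \right)} = S \left(7 + 4 \left(S + S^{2}\right)^{2}\right)$ ($F{\left(S \right)} = \left(7 + 4 \left(S^{2} + S\right)^{2}\right) S = \left(7 + 4 \left(S + S^{2}\right)^{2}\right) S = S \left(7 + 4 \left(S + S^{2}\right)^{2}\right)$)
$\left(n{\left(-9 \right)} + F{\left(11 \right)}\right) 21 = \left(- \frac{12}{-9} + 11 \left(7 + 4 \cdot 11^{2} \left(1 + 11\right)^{2}\right)\right) 21 = \left(\left(-12\right) \left(- \frac{1}{9}\right) + 11 \left(7 + 4 \cdot 121 \cdot 12^{2}\right)\right) 21 = \left(\frac{4}{3} + 11 \left(7 + 4 \cdot 121 \cdot 144\right)\right) 21 = \left(\frac{4}{3} + 11 \left(7 + 69696\right)\right) 21 = \left(\frac{4}{3} + 11 \cdot 69703\right) 21 = \left(\frac{4}{3} + 766733\right) 21 = \frac{2300203}{3} \cdot 21 = 16101421$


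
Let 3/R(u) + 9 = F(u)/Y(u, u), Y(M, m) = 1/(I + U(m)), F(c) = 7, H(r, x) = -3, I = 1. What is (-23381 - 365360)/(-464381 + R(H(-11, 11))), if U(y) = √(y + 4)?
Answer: 1943705/2321902 ≈ 0.83712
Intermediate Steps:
U(y) = √(4 + y)
Y(M, m) = 1/(1 + √(4 + m))
R(u) = 3/(-2 + 7*√(4 + u)) (R(u) = 3/(-9 + 7/(1/(1 + √(4 + u)))) = 3/(-9 + 7*(1 + √(4 + u))) = 3/(-9 + (7 + 7*√(4 + u))) = 3/(-2 + 7*√(4 + u)))
(-23381 - 365360)/(-464381 + R(H(-11, 11))) = (-23381 - 365360)/(-464381 + 3/(-2 + 7*√(4 - 3))) = -388741/(-464381 + 3/(-2 + 7*√1)) = -388741/(-464381 + 3/(-2 + 7*1)) = -388741/(-464381 + 3/(-2 + 7)) = -388741/(-464381 + 3/5) = -388741/(-464381 + 3*(⅕)) = -388741/(-464381 + ⅗) = -388741/(-2321902/5) = -388741*(-5/2321902) = 1943705/2321902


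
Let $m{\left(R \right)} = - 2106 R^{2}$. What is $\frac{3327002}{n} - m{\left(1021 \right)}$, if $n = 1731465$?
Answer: $\frac{3801224926699892}{1731465} \approx 2.1954 \cdot 10^{9}$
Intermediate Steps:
$\frac{3327002}{n} - m{\left(1021 \right)} = \frac{3327002}{1731465} - - 2106 \cdot 1021^{2} = 3327002 \cdot \frac{1}{1731465} - \left(-2106\right) 1042441 = \frac{3327002}{1731465} - -2195380746 = \frac{3327002}{1731465} + 2195380746 = \frac{3801224926699892}{1731465}$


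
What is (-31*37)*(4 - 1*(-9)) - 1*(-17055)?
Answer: 2144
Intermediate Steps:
(-31*37)*(4 - 1*(-9)) - 1*(-17055) = -1147*(4 + 9) + 17055 = -1147*13 + 17055 = -14911 + 17055 = 2144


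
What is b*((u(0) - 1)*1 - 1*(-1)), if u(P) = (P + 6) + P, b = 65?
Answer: 390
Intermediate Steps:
u(P) = 6 + 2*P (u(P) = (6 + P) + P = 6 + 2*P)
b*((u(0) - 1)*1 - 1*(-1)) = 65*(((6 + 2*0) - 1)*1 - 1*(-1)) = 65*(((6 + 0) - 1)*1 + 1) = 65*((6 - 1)*1 + 1) = 65*(5*1 + 1) = 65*(5 + 1) = 65*6 = 390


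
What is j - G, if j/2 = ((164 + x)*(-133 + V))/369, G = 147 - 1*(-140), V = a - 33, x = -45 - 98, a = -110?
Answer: -13055/41 ≈ -318.41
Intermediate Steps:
x = -143
V = -143 (V = -110 - 33 = -143)
G = 287 (G = 147 + 140 = 287)
j = -1288/41 (j = 2*(((164 - 143)*(-133 - 143))/369) = 2*((21*(-276))*(1/369)) = 2*(-5796*1/369) = 2*(-644/41) = -1288/41 ≈ -31.415)
j - G = -1288/41 - 1*287 = -1288/41 - 287 = -13055/41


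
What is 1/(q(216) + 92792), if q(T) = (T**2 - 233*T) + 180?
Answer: 1/89300 ≈ 1.1198e-5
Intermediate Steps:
q(T) = 180 + T**2 - 233*T
1/(q(216) + 92792) = 1/((180 + 216**2 - 233*216) + 92792) = 1/((180 + 46656 - 50328) + 92792) = 1/(-3492 + 92792) = 1/89300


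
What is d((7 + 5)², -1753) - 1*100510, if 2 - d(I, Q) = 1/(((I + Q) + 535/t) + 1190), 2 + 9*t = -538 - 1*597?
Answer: -16122085869/160406 ≈ -1.0051e+5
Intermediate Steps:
t = -379/3 (t = -2/9 + (-538 - 1*597)/9 = -2/9 + (-538 - 597)/9 = -2/9 + (⅑)*(-1135) = -2/9 - 1135/9 = -379/3 ≈ -126.33)
d(I, Q) = 2 - 1/(449405/379 + I + Q) (d(I, Q) = 2 - 1/(((I + Q) + 535/(-379/3)) + 1190) = 2 - 1/(((I + Q) + 535*(-3/379)) + 1190) = 2 - 1/(((I + Q) - 1605/379) + 1190) = 2 - 1/((-1605/379 + I + Q) + 1190) = 2 - 1/(449405/379 + I + Q))
d((7 + 5)², -1753) - 1*100510 = (898431 + 758*(7 + 5)² + 758*(-1753))/(449405 + 379*(7 + 5)² + 379*(-1753)) - 1*100510 = (898431 + 758*12² - 1328774)/(449405 + 379*12² - 664387) - 100510 = (898431 + 758*144 - 1328774)/(449405 + 379*144 - 664387) - 100510 = (898431 + 109152 - 1328774)/(449405 + 54576 - 664387) - 100510 = -321191/(-160406) - 100510 = -1/160406*(-321191) - 100510 = 321191/160406 - 100510 = -16122085869/160406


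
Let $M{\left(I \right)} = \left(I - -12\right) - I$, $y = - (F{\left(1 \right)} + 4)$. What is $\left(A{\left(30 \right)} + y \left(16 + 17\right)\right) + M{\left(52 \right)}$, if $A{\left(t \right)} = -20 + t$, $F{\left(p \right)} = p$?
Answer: $-143$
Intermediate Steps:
$y = -5$ ($y = - (1 + 4) = \left(-1\right) 5 = -5$)
$M{\left(I \right)} = 12$ ($M{\left(I \right)} = \left(I + 12\right) - I = \left(12 + I\right) - I = 12$)
$\left(A{\left(30 \right)} + y \left(16 + 17\right)\right) + M{\left(52 \right)} = \left(\left(-20 + 30\right) - 5 \left(16 + 17\right)\right) + 12 = \left(10 - 165\right) + 12 = -155 + 12 = -143$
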